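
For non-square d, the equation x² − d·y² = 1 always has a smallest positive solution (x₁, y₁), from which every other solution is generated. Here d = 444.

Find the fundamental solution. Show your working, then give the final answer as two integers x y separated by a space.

295 14

√444 → a₀=21, period (14,42); ℓ=2 even so k=1
i=0: a=21 ⇒ p=21, q=1
i=1: a=14 ⇒ p=295, q=14
→ (295, 14).  Check: 295²=87025, 444·14²=87024, difference 1.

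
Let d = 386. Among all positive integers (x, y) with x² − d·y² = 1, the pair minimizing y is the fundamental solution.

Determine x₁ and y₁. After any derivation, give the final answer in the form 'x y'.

111555 5678

d=386: √d = [19; 1,1,1,4,1,18,1,4,1,1,1,38] (ℓ=12, even), read p_11/q_11
i=0: a=19 ⇒ p=19, q=1
i=1: a=1 ⇒ p=20, q=1
i=2: a=1 ⇒ p=39, q=2
i=3: a=1 ⇒ p=59, q=3
i=4: a=4 ⇒ p=275, q=14
i=5: a=1 ⇒ p=334, q=17
i=6: a=18 ⇒ p=6287, q=320
…
i=8: a=4 ⇒ p=32771, q=1668
i=9: a=1 ⇒ p=39392, q=2005
i=10: a=1 ⇒ p=72163, q=3673
i=11: a=1 ⇒ p=111555, q=5678
(x₁, y₁) = (111555, 5678);  111555² − 386·5678² = 1 ✓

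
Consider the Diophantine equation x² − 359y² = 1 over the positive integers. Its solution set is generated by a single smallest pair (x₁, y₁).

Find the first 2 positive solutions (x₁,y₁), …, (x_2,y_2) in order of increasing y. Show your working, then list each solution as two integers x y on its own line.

√359 = [18; 1,17,1,36, …], period ℓ=4 (even) → k=3
a_0=18:  p_0=18·1+0=18,  q_0=18·0+1=1
a_1=1:  p_1=1·18+1=19,  q_1=1·1+0=1
a_2=17:  p_2=17·19+18=341,  q_2=17·1+1=18
a_3=1:  p_3=1·341+19=360,  q_3=1·18+1=19
→ (360, 19).  Check: 360²=129600, 359·19²=129599, difference 1.
(360+19√359)^2 = 259199 + 13680√359

360 19
259199 13680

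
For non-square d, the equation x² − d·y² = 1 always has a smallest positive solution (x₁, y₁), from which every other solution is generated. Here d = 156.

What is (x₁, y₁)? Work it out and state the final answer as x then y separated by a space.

√156 → a₀=12, period (2,24); ℓ=2 even so k=1
k=0  a_k=12  p_k/q_k = 12/1
k=1  a_k=2  p_k/q_k = 25/2
→ (25, 2).  Check: 25²=625, 156·2²=624, difference 1.

25 2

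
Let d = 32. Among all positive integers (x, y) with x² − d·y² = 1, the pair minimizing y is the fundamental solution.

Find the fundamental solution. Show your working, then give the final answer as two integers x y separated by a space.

√32 → a₀=5, period (1,1,1,10); ℓ=4 even so k=3
i=0: a=5 ⇒ p=5, q=1
i=1: a=1 ⇒ p=6, q=1
i=2: a=1 ⇒ p=11, q=2
i=3: a=1 ⇒ p=17, q=3
→ (17, 3).  Check: 17²=289, 32·3²=288, difference 1.

17 3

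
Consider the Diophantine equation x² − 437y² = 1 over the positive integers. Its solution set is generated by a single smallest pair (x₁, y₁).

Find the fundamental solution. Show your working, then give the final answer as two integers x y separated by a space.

4599 220

√437 → a₀=20, period (1,9,2,9,1,40); ℓ=6 even so k=5
i=0: a=20 ⇒ p=20, q=1
…
i=3: a=2 ⇒ p=439, q=21
i=4: a=9 ⇒ p=4160, q=199
i=5: a=1 ⇒ p=4599, q=220
(x₁, y₁) = (4599, 220);  4599² − 437·220² = 1 ✓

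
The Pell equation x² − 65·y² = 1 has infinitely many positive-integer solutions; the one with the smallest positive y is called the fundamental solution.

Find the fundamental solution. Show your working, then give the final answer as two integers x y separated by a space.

√65 = [8; 16, …], period ℓ=1 (odd) → k=1
i=0: a=8 ⇒ p=8, q=1
i=1: a=16 ⇒ p=129, q=16
(x₁, y₁) = (129, 16);  129² − 65·16² = 1 ✓

129 16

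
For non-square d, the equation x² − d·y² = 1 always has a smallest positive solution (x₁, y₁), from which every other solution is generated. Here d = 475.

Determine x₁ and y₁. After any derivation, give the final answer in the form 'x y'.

d=475: √d = [21; 1,3,1,6,2,6,1,3,1,42] (ℓ=10, even), read p_9/q_9
step 0: (21, 1)  from 21·(1,0) + (0,1)
step 1: (22, 1)  from 1·(21,1) + (1,0)
step 2: (87, 4)  from 3·(22,1) + (21,1)
step 3: (109, 5)  from 1·(87,4) + (22,1)
step 4: (741, 34)  from 6·(109,5) + (87,4)
step 5: (1591, 73)  from 2·(741,34) + (109,5)
step 6: (10287, 472)  from 6·(1591,73) + (741,34)
step 7: (11878, 545)  from 1·(10287,472) + (1591,73)
step 8: (45921, 2107)  from 3·(11878,545) + (10287,472)
step 9: (57799, 2652)  from 1·(45921,2107) + (11878,545)
fundamental: x₁=57799, y₁=2652  (since 3340724401 − 475·7033104 = 1)

57799 2652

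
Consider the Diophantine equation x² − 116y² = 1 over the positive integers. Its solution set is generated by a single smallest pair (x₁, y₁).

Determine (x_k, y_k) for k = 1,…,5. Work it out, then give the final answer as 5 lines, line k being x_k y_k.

9801 910
192119201 17837820
3765920568201 349656946730
73819574785756801 6853975451963640
1447011301184484245001 134351626459734324550

d=116: √d = [10; 1,3,2,1,4,1,2,3,1,20] (ℓ=10, even), read p_9/q_9
i=0: a=10 ⇒ p=10, q=1
…
i=2: a=3 ⇒ p=43, q=4
…
i=5: a=4 ⇒ p=657, q=61
…
i=8: a=3 ⇒ p=7550, q=701
i=9: a=1 ⇒ p=9801, q=910
→ (9801, 910).  Check: 9801²=96059601, 116·910²=96059600, difference 1.
k=2:  x_2 = 9801·9801+116·910·910 = 192119201,  y_2 = 9801·910+910·9801 = 17837820
k=3:  x_3 = 9801·192119201+116·910·17837820 = 3765920568201,  y_3 = 9801·17837820+910·192119201 = 349656946730
k=4:  x_4 = 9801·3765920568201+116·910·349656946730 = 73819574785756801,  y_4 = 9801·349656946730+910·3765920568201 = 6853975451963640
k=5:  x_5 = 9801·73819574785756801+116·910·6853975451963640 = 1447011301184484245001,  y_5 = 9801·6853975451963640+910·73819574785756801 = 134351626459734324550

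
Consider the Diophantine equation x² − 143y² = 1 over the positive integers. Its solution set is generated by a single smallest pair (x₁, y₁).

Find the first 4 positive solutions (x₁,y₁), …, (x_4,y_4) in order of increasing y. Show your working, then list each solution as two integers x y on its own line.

12 1
287 24
6876 575
164737 13776

√143 = [11; 1,22, …], period ℓ=2 (even) → k=1
step 0: (11, 1)  from 11·(1,0) + (0,1)
step 1: (12, 1)  from 1·(11,1) + (1,0)
→ (12, 1).  Check: 12²=144, 143·1²=143, difference 1.
n=2: (12,1)∘(12,1) = (12·12+143·1·1, 12·1+1·12) = (287,24)
n=3: (287,24)∘(12,1) = (12·287+143·1·24, 12·24+1·287) = (6876,575)
n=4: (6876,575)∘(12,1) = (12·6876+143·1·575, 12·575+1·6876) = (164737,13776)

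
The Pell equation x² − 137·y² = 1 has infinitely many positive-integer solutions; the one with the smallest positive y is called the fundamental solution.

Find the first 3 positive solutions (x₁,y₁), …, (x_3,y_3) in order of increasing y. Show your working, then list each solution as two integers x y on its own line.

6083073 519712
74007554246657 6322892069952
900386710067742990849 76925228065277725280

[11; 1,2,2,1,1,2,2,1,22] for √137; ℓ=9 ⇒ convergent index 17
a_0=11:  p_0=11·1+0=11,  q_0=11·0+1=1
a_1=1:  p_1=1·11+1=12,  q_1=1·1+0=1
…
a_7=2:  p_7=2·515+199=1229,  q_7=2·44+17=105
…
a_9=22:  p_9=22·1744+1229=39597,  q_9=22·149+105=3383
…
a_15=2:  p_15=2·694077+408178=1796332,  q_15=2·59299+34873=153471
a_16=2:  p_16=2·1796332+694077=4286741,  q_16=2·153471+59299=366241
a_17=1:  p_17=1·4286741+1796332=6083073,  q_17=1·366241+153471=519712
(x₁, y₁) = (6083073, 519712);  6083073² − 137·519712² = 1 ✓
k=2:  x_2 = 6083073·6083073+137·519712·519712 = 74007554246657,  y_2 = 6083073·519712+519712·6083073 = 6322892069952
k=3:  x_3 = 6083073·74007554246657+137·519712·6322892069952 = 900386710067742990849,  y_3 = 6083073·6322892069952+519712·74007554246657 = 76925228065277725280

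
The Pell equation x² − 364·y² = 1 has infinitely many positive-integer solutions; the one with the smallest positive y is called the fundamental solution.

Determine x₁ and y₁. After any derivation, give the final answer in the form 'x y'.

√364 = [19; 12,1,2,3,1,8,1,3,2,1,12,38, …], period ℓ=12 (even) → k=11
i=0: a=19 ⇒ p=19, q=1
i=1: a=12 ⇒ p=229, q=12
i=2: a=1 ⇒ p=248, q=13
…
i=4: a=3 ⇒ p=2423, q=127
…
i=6: a=8 ⇒ p=27607, q=1447
i=7: a=1 ⇒ p=30755, q=1612
i=8: a=3 ⇒ p=119872, q=6283
i=9: a=2 ⇒ p=270499, q=14178
i=10: a=1 ⇒ p=390371, q=20461
i=11: a=12 ⇒ p=4954951, q=259710
fundamental: x₁=4954951, y₁=259710  (since 24551539412401 − 364·67449284100 = 1)

4954951 259710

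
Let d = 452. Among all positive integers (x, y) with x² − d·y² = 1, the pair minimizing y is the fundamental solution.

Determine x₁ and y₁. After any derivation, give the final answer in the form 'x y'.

[21; 3,1,5,3,10,3,5,1,3,42] for √452; ℓ=10 ⇒ convergent index 9
k=0  a_k=21  p_k/q_k = 21/1
k=1  a_k=3  p_k/q_k = 64/3
k=2  a_k=1  p_k/q_k = 85/4
k=3  a_k=5  p_k/q_k = 489/23
k=4  a_k=3  p_k/q_k = 1552/73
k=5  a_k=10  p_k/q_k = 16009/753
…
k=7  a_k=5  p_k/q_k = 263904/12413
k=8  a_k=1  p_k/q_k = 313483/14745
k=9  a_k=3  p_k/q_k = 1204353/56648
→ (1204353, 56648).  Check: 1204353²=1450466148609, 452·56648²=1450466148608, difference 1.

1204353 56648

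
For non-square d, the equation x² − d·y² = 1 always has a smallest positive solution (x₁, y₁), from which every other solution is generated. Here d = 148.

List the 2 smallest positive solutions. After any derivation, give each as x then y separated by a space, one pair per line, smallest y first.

√148 = [12; 6,24, …], period ℓ=2 (even) → k=1
a_0=12:  p_0=12·1+0=12,  q_0=12·0+1=1
a_1=6:  p_1=6·12+1=73,  q_1=6·1+0=6
→ (73, 6).  Check: 73²=5329, 148·6²=5328, difference 1.
(73+6√148)^2 = 10657 + 876√148

73 6
10657 876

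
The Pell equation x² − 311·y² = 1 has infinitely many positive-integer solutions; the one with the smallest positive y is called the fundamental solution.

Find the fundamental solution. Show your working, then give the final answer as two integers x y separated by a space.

d=311: √d = [17; 1,1,1,2,1,…,1,1,34] (ℓ=16, even), read p_15/q_15
k=0  a_k=17  p_k/q_k = 17/1
…
k=2  a_k=1  p_k/q_k = 35/2
k=3  a_k=1  p_k/q_k = 53/3
…
k=5  a_k=1  p_k/q_k = 194/11
k=6  a_k=6  p_k/q_k = 1305/74
k=7  a_k=3  p_k/q_k = 4109/233
k=8  a_k=17  p_k/q_k = 71158/4035
…
k=10  a_k=6  p_k/q_k = 1376656/78063
k=11  a_k=1  p_k/q_k = 1594239/90401
…
k=13  a_k=1  p_k/q_k = 6159373/349266
k=14  a_k=1  p_k/q_k = 10724507/608131
k=15  a_k=1  p_k/q_k = 16883880/957397
→ (16883880, 957397).  Check: 16883880²=285065403854400, 311·957397²=285065403854399, difference 1.

16883880 957397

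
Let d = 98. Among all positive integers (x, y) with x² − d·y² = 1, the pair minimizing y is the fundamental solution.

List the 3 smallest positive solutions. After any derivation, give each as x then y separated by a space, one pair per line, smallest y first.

99 10
19601 1980
3880899 392030

√98 → a₀=9, period (1,8,1,18); ℓ=4 even so k=3
step 0: (9, 1)  from 9·(1,0) + (0,1)
step 1: (10, 1)  from 1·(9,1) + (1,0)
step 2: (89, 9)  from 8·(10,1) + (9,1)
step 3: (99, 10)  from 1·(89,9) + (10,1)
fundamental: x₁=99, y₁=10  (since 9801 − 98·100 = 1)
n=2: (99,10)∘(99,10) = (99·99+98·10·10, 99·10+10·99) = (19601,1980)
n=3: (19601,1980)∘(99,10) = (99·19601+98·10·1980, 99·1980+10·19601) = (3880899,392030)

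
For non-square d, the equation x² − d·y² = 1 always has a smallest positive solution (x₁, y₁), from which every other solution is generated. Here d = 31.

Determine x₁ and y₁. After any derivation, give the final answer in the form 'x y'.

[5; 1,1,3,5,3,1,1,10] for √31; ℓ=8 ⇒ convergent index 7
k=0  a_k=5  p_k/q_k = 5/1
k=1  a_k=1  p_k/q_k = 6/1
…
k=4  a_k=5  p_k/q_k = 206/37
…
k=6  a_k=1  p_k/q_k = 863/155
k=7  a_k=1  p_k/q_k = 1520/273
(x₁, y₁) = (1520, 273);  1520² − 31·273² = 1 ✓

1520 273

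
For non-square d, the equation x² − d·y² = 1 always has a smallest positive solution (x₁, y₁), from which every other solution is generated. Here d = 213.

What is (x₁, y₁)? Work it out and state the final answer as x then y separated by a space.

√213 = [14; 1,1,2,6,1,8,1,6,2,1,1,28, …], period ℓ=12 (even) → k=11
k=0  a_k=14  p_k/q_k = 14/1
…
k=2  a_k=1  p_k/q_k = 29/2
…
k=4  a_k=6  p_k/q_k = 467/32
k=5  a_k=1  p_k/q_k = 540/37
…
k=10  a_k=1  p_k/q_k = 115574/7919
k=11  a_k=1  p_k/q_k = 194399/13320
(x₁, y₁) = (194399, 13320);  194399² − 213·13320² = 1 ✓

194399 13320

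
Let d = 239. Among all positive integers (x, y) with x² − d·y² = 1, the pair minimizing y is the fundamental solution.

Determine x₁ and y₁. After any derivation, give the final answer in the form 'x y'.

[15; 2,5,1,2,4,15,4,2,1,5,2,30] for √239; ℓ=12 ⇒ convergent index 11
k=0  a_k=15  p_k/q_k = 15/1
k=1  a_k=2  p_k/q_k = 31/2
k=2  a_k=5  p_k/q_k = 170/11
k=3  a_k=1  p_k/q_k = 201/13
k=4  a_k=2  p_k/q_k = 572/37
k=5  a_k=4  p_k/q_k = 2489/161
k=6  a_k=15  p_k/q_k = 37907/2452
k=7  a_k=4  p_k/q_k = 154117/9969
k=8  a_k=2  p_k/q_k = 346141/22390
k=9  a_k=1  p_k/q_k = 500258/32359
k=10  a_k=5  p_k/q_k = 2847431/184185
k=11  a_k=2  p_k/q_k = 6195120/400729
→ (6195120, 400729).  Check: 6195120²=38379511814400, 239·400729²=38379511814399, difference 1.

6195120 400729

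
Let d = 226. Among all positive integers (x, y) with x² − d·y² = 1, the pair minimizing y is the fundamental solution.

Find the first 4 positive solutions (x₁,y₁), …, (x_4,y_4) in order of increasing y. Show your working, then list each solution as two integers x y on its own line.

451 30
406801 27060
366934051 24408090
330974107201 22016070120

d=226: √d = [15; 30] (ℓ=1, odd), read p_1/q_1
k=0  a_k=15  p_k/q_k = 15/1
k=1  a_k=30  p_k/q_k = 451/30
(x₁, y₁) = (451, 30);  451² − 226·30² = 1 ✓
n=2: (451,30)∘(451,30) = (451·451+226·30·30, 451·30+30·451) = (406801,27060)
n=3: (406801,27060)∘(451,30) = (451·406801+226·30·27060, 451·27060+30·406801) = (366934051,24408090)
n=4: (366934051,24408090)∘(451,30) = (451·366934051+226·30·24408090, 451·24408090+30·366934051) = (330974107201,22016070120)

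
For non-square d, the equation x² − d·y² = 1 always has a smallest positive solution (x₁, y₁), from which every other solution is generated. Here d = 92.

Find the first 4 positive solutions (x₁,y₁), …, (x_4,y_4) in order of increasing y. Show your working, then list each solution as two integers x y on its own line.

1151 120
2649601 276240
6099380351 635904360
14040770918401 1463851560480

d=92: √d = [9; 1,1,2,4,2,1,1,18] (ℓ=8, even), read p_7/q_7
step 0: (9, 1)  from 9·(1,0) + (0,1)
step 1: (10, 1)  from 1·(9,1) + (1,0)
step 2: (19, 2)  from 1·(10,1) + (9,1)
step 3: (48, 5)  from 2·(19,2) + (10,1)
step 4: (211, 22)  from 4·(48,5) + (19,2)
…
step 6: (681, 71)  from 1·(470,49) + (211,22)
step 7: (1151, 120)  from 1·(681,71) + (470,49)
(x₁, y₁) = (1151, 120);  1151² − 92·120² = 1 ✓
n=2: (1151,120)∘(1151,120) = (1151·1151+92·120·120, 1151·120+120·1151) = (2649601,276240)
n=3: (2649601,276240)∘(1151,120) = (1151·2649601+92·120·276240, 1151·276240+120·2649601) = (6099380351,635904360)
n=4: (6099380351,635904360)∘(1151,120) = (1151·6099380351+92·120·635904360, 1151·635904360+120·6099380351) = (14040770918401,1463851560480)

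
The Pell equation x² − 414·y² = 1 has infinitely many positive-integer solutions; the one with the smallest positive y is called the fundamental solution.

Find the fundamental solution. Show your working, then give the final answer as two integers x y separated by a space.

24335 1196

√414 = [20; 2,1,7,2,7,1,2,40, …], period ℓ=8 (even) → k=7
i=0: a=20 ⇒ p=20, q=1
…
i=6: a=1 ⇒ p=8444, q=415
i=7: a=2 ⇒ p=24335, q=1196
→ (24335, 1196).  Check: 24335²=592192225, 414·1196²=592192224, difference 1.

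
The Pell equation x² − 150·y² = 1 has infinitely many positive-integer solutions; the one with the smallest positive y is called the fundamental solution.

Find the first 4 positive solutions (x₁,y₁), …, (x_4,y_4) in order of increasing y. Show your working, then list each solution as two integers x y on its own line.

√150 = [12; 4,24, …], period ℓ=2 (even) → k=1
a_0=12:  p_0=12·1+0=12,  q_0=12·0+1=1
a_1=4:  p_1=4·12+1=49,  q_1=4·1+0=4
→ (49, 4).  Check: 49²=2401, 150·4²=2400, difference 1.
(49+4√150)^2 = 4801 + 392√150
(49+4√150)^3 = 470449 + 38412√150
(49+4√150)^4 = 46099201 + 3763984√150

49 4
4801 392
470449 38412
46099201 3763984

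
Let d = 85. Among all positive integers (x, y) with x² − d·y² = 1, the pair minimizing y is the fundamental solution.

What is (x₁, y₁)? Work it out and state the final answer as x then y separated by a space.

√85 → a₀=9, period (4,1,1,4,18); ℓ=5 odd so k=9
i=0: a=9 ⇒ p=9, q=1
…
i=2: a=1 ⇒ p=46, q=5
i=3: a=1 ⇒ p=83, q=9
i=4: a=4 ⇒ p=378, q=41
i=5: a=18 ⇒ p=6887, q=747
i=6: a=4 ⇒ p=27926, q=3029
…
i=8: a=1 ⇒ p=62739, q=6805
i=9: a=4 ⇒ p=285769, q=30996
→ (285769, 30996).  Check: 285769²=81663921361, 85·30996²=81663921360, difference 1.

285769 30996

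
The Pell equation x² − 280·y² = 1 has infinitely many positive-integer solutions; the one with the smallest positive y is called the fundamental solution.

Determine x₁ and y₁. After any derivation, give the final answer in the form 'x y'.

251 15

[16; 1,2,1,2,1,32] for √280; ℓ=6 ⇒ convergent index 5
i=0: a=16 ⇒ p=16, q=1
…
i=4: a=2 ⇒ p=184, q=11
i=5: a=1 ⇒ p=251, q=15
(x₁, y₁) = (251, 15);  251² − 280·15² = 1 ✓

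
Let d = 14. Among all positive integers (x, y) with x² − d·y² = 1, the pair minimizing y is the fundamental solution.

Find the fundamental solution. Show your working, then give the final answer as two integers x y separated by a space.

15 4

d=14: √d = [3; 1,2,1,6] (ℓ=4, even), read p_3/q_3
i=0: a=3 ⇒ p=3, q=1
i=1: a=1 ⇒ p=4, q=1
i=2: a=2 ⇒ p=11, q=3
i=3: a=1 ⇒ p=15, q=4
→ (15, 4).  Check: 15²=225, 14·4²=224, difference 1.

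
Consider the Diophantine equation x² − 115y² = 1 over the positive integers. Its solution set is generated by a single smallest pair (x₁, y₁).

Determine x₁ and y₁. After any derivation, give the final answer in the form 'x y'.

1126 105

√115 → a₀=10, period (1,2,1,1,1,1,1,2,1,20); ℓ=10 even so k=9
a_0=10:  p_0=10·1+0=10,  q_0=10·0+1=1
…
a_5=1:  p_5=1·75+43=118,  q_5=1·7+4=11
…
a_8=2:  p_8=2·311+193=815,  q_8=2·29+18=76
a_9=1:  p_9=1·815+311=1126,  q_9=1·76+29=105
(x₁, y₁) = (1126, 105);  1126² − 115·105² = 1 ✓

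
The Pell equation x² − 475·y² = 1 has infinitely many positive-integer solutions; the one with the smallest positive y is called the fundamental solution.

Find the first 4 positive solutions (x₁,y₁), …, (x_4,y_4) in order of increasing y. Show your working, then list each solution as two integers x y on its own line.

57799 2652
6681448801 306565896
772362118440199 35438404443156
89283516160768675201 4096608676513381392

√475 = [21; 1,3,1,6,2,6,1,3,1,42, …], period ℓ=10 (even) → k=9
step 0: (21, 1)  from 21·(1,0) + (0,1)
step 1: (22, 1)  from 1·(21,1) + (1,0)
…
step 3: (109, 5)  from 1·(87,4) + (22,1)
…
step 5: (1591, 73)  from 2·(741,34) + (109,5)
step 6: (10287, 472)  from 6·(1591,73) + (741,34)
…
step 8: (45921, 2107)  from 3·(11878,545) + (10287,472)
step 9: (57799, 2652)  from 1·(45921,2107) + (11878,545)
fundamental: x₁=57799, y₁=2652  (since 3340724401 − 475·7033104 = 1)
n=2: (57799,2652)∘(57799,2652) = (57799·57799+475·2652·2652, 57799·2652+2652·57799) = (6681448801,306565896)
n=3: (6681448801,306565896)∘(57799,2652) = (57799·6681448801+475·2652·306565896, 57799·306565896+2652·6681448801) = (772362118440199,35438404443156)
n=4: (772362118440199,35438404443156)∘(57799,2652) = (57799·772362118440199+475·2652·35438404443156, 57799·35438404443156+2652·772362118440199) = (89283516160768675201,4096608676513381392)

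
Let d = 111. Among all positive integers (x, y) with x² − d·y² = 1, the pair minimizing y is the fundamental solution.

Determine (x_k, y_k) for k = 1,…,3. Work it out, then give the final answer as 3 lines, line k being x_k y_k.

√111 = [10; 1,1,6,1,1,20, …], period ℓ=6 (even) → k=5
k=0  a_k=10  p_k/q_k = 10/1
…
k=3  a_k=6  p_k/q_k = 137/13
k=4  a_k=1  p_k/q_k = 158/15
k=5  a_k=1  p_k/q_k = 295/28
→ (295, 28).  Check: 295²=87025, 111·28²=87024, difference 1.
(295+28√111)^2 = 174049 + 16520√111
(295+28√111)^3 = 102688615 + 9746772√111

295 28
174049 16520
102688615 9746772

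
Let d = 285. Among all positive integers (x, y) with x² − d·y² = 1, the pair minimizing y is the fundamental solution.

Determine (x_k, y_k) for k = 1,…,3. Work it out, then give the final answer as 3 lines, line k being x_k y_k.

[16; 1,7,2,7,1,32] for √285; ℓ=6 ⇒ convergent index 5
i=0: a=16 ⇒ p=16, q=1
…
i=3: a=2 ⇒ p=287, q=17
i=4: a=7 ⇒ p=2144, q=127
i=5: a=1 ⇒ p=2431, q=144
(x₁, y₁) = (2431, 144);  2431² − 285·144² = 1 ✓
(2431+144√285)^2 = 11819521 + 700128√285
(2431+144√285)^3 = 57466508671 + 3404022192√285

2431 144
11819521 700128
57466508671 3404022192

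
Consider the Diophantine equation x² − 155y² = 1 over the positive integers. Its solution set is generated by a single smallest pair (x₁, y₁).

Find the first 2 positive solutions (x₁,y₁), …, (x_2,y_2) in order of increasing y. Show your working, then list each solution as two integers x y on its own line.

[12; 2,4,2,24] for √155; ℓ=4 ⇒ convergent index 3
a_0=12:  p_0=12·1+0=12,  q_0=12·0+1=1
…
a_2=4:  p_2=4·25+12=112,  q_2=4·2+1=9
a_3=2:  p_3=2·112+25=249,  q_3=2·9+2=20
(x₁, y₁) = (249, 20);  249² − 155·20² = 1 ✓
n=2: (249,20)∘(249,20) = (249·249+155·20·20, 249·20+20·249) = (124001,9960)

249 20
124001 9960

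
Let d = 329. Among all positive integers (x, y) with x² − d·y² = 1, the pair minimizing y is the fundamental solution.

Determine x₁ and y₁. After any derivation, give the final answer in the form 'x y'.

2376415 131016

√329 → a₀=18, period (7,4,2,1,1,4,1,1,2,4,7,36); ℓ=12 even so k=11
k=0  a_k=18  p_k/q_k = 18/1
…
k=10  a_k=4  p_k/q_k = 328794/18127
k=11  a_k=7  p_k/q_k = 2376415/131016
→ (2376415, 131016).  Check: 2376415²=5647348252225, 329·131016²=5647348252224, difference 1.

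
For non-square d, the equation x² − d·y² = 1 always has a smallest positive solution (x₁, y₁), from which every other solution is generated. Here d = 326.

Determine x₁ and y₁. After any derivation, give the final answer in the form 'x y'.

[18; 18,36] for √326; ℓ=2 ⇒ convergent index 1
k=0  a_k=18  p_k/q_k = 18/1
k=1  a_k=18  p_k/q_k = 325/18
→ (325, 18).  Check: 325²=105625, 326·18²=105624, difference 1.

325 18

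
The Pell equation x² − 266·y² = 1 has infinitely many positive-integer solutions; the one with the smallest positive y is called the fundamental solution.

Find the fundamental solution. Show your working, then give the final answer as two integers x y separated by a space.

√266 = [16; 3,4,3,32, …], period ℓ=4 (even) → k=3
i=0: a=16 ⇒ p=16, q=1
…
i=2: a=4 ⇒ p=212, q=13
i=3: a=3 ⇒ p=685, q=42
fundamental: x₁=685, y₁=42  (since 469225 − 266·1764 = 1)

685 42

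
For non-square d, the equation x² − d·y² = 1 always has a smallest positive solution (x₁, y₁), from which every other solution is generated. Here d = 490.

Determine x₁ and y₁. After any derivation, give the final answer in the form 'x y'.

[22; 7,2,1,4,4,4,1,2,7,44] for √490; ℓ=10 ⇒ convergent index 9
step 0: (22, 1)  from 22·(1,0) + (0,1)
step 1: (155, 7)  from 7·(22,1) + (1,0)
step 2: (332, 15)  from 2·(155,7) + (22,1)
step 3: (487, 22)  from 1·(332,15) + (155,7)
step 4: (2280, 103)  from 4·(487,22) + (332,15)
…
step 6: (40708, 1839)  from 4·(9607,434) + (2280,103)
step 7: (50315, 2273)  from 1·(40708,1839) + (9607,434)
step 8: (141338, 6385)  from 2·(50315,2273) + (40708,1839)
step 9: (1039681, 46968)  from 7·(141338,6385) + (50315,2273)
(x₁, y₁) = (1039681, 46968);  1039681² − 490·46968² = 1 ✓

1039681 46968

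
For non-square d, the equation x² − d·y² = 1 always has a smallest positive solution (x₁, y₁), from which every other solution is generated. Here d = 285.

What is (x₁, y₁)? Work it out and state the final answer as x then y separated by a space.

2431 144

[16; 1,7,2,7,1,32] for √285; ℓ=6 ⇒ convergent index 5
i=0: a=16 ⇒ p=16, q=1
…
i=2: a=7 ⇒ p=135, q=8
i=3: a=2 ⇒ p=287, q=17
i=4: a=7 ⇒ p=2144, q=127
i=5: a=1 ⇒ p=2431, q=144
→ (2431, 144).  Check: 2431²=5909761, 285·144²=5909760, difference 1.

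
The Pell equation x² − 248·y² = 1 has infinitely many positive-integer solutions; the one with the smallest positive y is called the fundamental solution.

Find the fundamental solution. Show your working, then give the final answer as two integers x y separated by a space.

[15; 1,2,1,30] for √248; ℓ=4 ⇒ convergent index 3
i=0: a=15 ⇒ p=15, q=1
i=1: a=1 ⇒ p=16, q=1
i=2: a=2 ⇒ p=47, q=3
i=3: a=1 ⇒ p=63, q=4
→ (63, 4).  Check: 63²=3969, 248·4²=3968, difference 1.

63 4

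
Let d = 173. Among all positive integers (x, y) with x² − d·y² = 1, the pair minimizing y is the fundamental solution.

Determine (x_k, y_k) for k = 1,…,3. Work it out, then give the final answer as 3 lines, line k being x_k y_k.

2499849 190060
12498490045601 950242601880
62488675684008728649 4750926036134042180

[13; 6,1,1,6,26] for √173; ℓ=5 ⇒ convergent index 9
i=0: a=13 ⇒ p=13, q=1
i=1: a=6 ⇒ p=79, q=6
i=2: a=1 ⇒ p=92, q=7
i=3: a=1 ⇒ p=171, q=13
i=4: a=6 ⇒ p=1118, q=85
i=5: a=26 ⇒ p=29239, q=2223
i=6: a=6 ⇒ p=176552, q=13423
i=7: a=1 ⇒ p=205791, q=15646
i=8: a=1 ⇒ p=382343, q=29069
i=9: a=6 ⇒ p=2499849, q=190060
→ (2499849, 190060).  Check: 2499849²=6249245022801, 173·190060²=6249245022800, difference 1.
k=2:  x_2 = 2499849·2499849+173·190060·190060 = 12498490045601,  y_2 = 2499849·190060+190060·2499849 = 950242601880
k=3:  x_3 = 2499849·12498490045601+173·190060·950242601880 = 62488675684008728649,  y_3 = 2499849·950242601880+190060·12498490045601 = 4750926036134042180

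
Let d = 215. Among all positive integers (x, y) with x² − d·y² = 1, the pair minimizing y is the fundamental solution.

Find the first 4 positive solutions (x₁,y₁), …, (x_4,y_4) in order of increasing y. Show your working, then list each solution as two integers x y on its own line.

√215 → a₀=14, period (1,1,1,28); ℓ=4 even so k=3
i=0: a=14 ⇒ p=14, q=1
i=1: a=1 ⇒ p=15, q=1
i=2: a=1 ⇒ p=29, q=2
i=3: a=1 ⇒ p=44, q=3
fundamental: x₁=44, y₁=3  (since 1936 − 215·9 = 1)
(x_2, y_2) = (44·44 + 215·3·3, 44·3 + 3·44) = (3871, 264)
(x_3, y_3) = (44·3871 + 215·3·264, 44·264 + 3·3871) = (340604, 23229)
(x_4, y_4) = (44·340604 + 215·3·23229, 44·23229 + 3·340604) = (29969281, 2043888)

44 3
3871 264
340604 23229
29969281 2043888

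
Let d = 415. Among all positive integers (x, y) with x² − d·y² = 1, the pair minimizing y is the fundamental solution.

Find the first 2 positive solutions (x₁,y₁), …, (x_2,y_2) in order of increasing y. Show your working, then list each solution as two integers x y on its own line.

[20; 2,1,2,4,6,…,1,2,40] for √415; ℓ=16 ⇒ convergent index 15
i=0: a=20 ⇒ p=20, q=1
…
i=5: a=6 ⇒ p=4441, q=218
…
i=7: a=1 ⇒ p=9595, q=471
…
i=9: a=1 ⇒ p=43534, q=2137
i=10: a=1 ⇒ p=77473, q=3803
…
i=13: a=2 ⇒ p=4730294, q=232201
i=14: a=1 ⇒ p=6841255, q=335824
i=15: a=2 ⇒ p=18412804, q=903849
(x₁, y₁) = (18412804, 903849);  18412804² − 415·903849² = 1 ✓
k=2:  x_2 = 18412804·18412804+415·903849·903849 = 678062702284831,  y_2 = 18412804·903849+903849·18412804 = 33284788965192

18412804 903849
678062702284831 33284788965192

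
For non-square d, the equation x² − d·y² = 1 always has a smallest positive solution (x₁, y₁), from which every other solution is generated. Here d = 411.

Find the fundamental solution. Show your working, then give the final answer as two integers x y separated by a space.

√411 = [20; 3,1,1,1,19,1,1,1,3,40, …], period ℓ=10 (even) → k=9
i=0: a=20 ⇒ p=20, q=1
i=1: a=3 ⇒ p=61, q=3
i=2: a=1 ⇒ p=81, q=4
i=3: a=1 ⇒ p=142, q=7
…
i=5: a=19 ⇒ p=4379, q=216
i=6: a=1 ⇒ p=4602, q=227
i=7: a=1 ⇒ p=8981, q=443
i=8: a=1 ⇒ p=13583, q=670
i=9: a=3 ⇒ p=49730, q=2453
→ (49730, 2453).  Check: 49730²=2473072900, 411·2453²=2473072899, difference 1.

49730 2453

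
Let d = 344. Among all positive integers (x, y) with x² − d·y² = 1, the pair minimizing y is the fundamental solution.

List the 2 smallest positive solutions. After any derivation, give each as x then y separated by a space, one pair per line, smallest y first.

10405 561
216528049 11674410

√344 → a₀=18, period (1,1,4,1,3,1,4,1,1,36); ℓ=10 even so k=9
k=0  a_k=18  p_k/q_k = 18/1
k=1  a_k=1  p_k/q_k = 19/1
k=2  a_k=1  p_k/q_k = 37/2
k=3  a_k=4  p_k/q_k = 167/9
k=4  a_k=1  p_k/q_k = 204/11
k=5  a_k=3  p_k/q_k = 779/42
k=6  a_k=1  p_k/q_k = 983/53
k=7  a_k=4  p_k/q_k = 4711/254
k=8  a_k=1  p_k/q_k = 5694/307
k=9  a_k=1  p_k/q_k = 10405/561
→ (10405, 561).  Check: 10405²=108264025, 344·561²=108264024, difference 1.
(10405+561√344)^2 = 216528049 + 11674410√344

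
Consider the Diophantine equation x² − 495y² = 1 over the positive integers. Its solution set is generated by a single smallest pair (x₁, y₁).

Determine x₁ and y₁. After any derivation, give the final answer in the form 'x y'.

89 4

[22; 4,44] for √495; ℓ=2 ⇒ convergent index 1
a_0=22:  p_0=22·1+0=22,  q_0=22·0+1=1
a_1=4:  p_1=4·22+1=89,  q_1=4·1+0=4
fundamental: x₁=89, y₁=4  (since 7921 − 495·16 = 1)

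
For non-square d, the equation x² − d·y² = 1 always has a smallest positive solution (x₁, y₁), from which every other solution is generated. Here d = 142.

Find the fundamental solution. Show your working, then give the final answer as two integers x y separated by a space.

143 12

[11; 1,10,1,22] for √142; ℓ=4 ⇒ convergent index 3
step 0: (11, 1)  from 11·(1,0) + (0,1)
step 1: (12, 1)  from 1·(11,1) + (1,0)
step 2: (131, 11)  from 10·(12,1) + (11,1)
step 3: (143, 12)  from 1·(131,11) + (12,1)
(x₁, y₁) = (143, 12);  143² − 142·12² = 1 ✓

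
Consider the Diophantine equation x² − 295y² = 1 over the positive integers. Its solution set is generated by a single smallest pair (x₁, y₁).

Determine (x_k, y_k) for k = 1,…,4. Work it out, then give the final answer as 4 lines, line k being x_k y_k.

[17; 5,1,2,3,2,6,2,3,2,1,5,34] for √295; ℓ=12 ⇒ convergent index 11
step 0: (17, 1)  from 17·(1,0) + (0,1)
step 1: (86, 5)  from 5·(17,1) + (1,0)
…
step 3: (292, 17)  from 2·(103,6) + (86,5)
step 4: (979, 57)  from 3·(292,17) + (103,6)
step 5: (2250, 131)  from 2·(979,57) + (292,17)
step 6: (14479, 843)  from 6·(2250,131) + (979,57)
step 7: (31208, 1817)  from 2·(14479,843) + (2250,131)
step 8: (108103, 6294)  from 3·(31208,1817) + (14479,843)
…
step 10: (355517, 20699)  from 1·(247414,14405) + (108103,6294)
step 11: (2024999, 117900)  from 5·(355517,20699) + (247414,14405)
(x₁, y₁) = (2024999, 117900);  2024999² − 295·117900² = 1 ✓
(2024999+117900√295)^2 = 8201241900001 + 477494764200√295
(2024999+117900√295)^3 = 33215013292518224999 + 1933852840020353700√295
(2024999+117900√295)^4 = 134520737404664024967600001 + 7832100134376274949528400√295

2024999 117900
8201241900001 477494764200
33215013292518224999 1933852840020353700
134520737404664024967600001 7832100134376274949528400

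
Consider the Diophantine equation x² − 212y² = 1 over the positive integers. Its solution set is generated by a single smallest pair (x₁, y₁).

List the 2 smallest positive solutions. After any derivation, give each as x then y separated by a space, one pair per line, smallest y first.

√212 = [14; 1,1,3,1,1,…,1,1,28, …], period ℓ=14 (even) → k=13
a_0=14:  p_0=14·1+0=14,  q_0=14·0+1=1
a_1=1:  p_1=1·14+1=15,  q_1=1·1+0=1
a_2=1:  p_2=1·15+14=29,  q_2=1·1+1=2
a_3=3:  p_3=3·29+15=102,  q_3=3·2+1=7
…
a_5=1:  p_5=1·131+102=233,  q_5=1·9+7=16
a_6=1:  p_6=1·233+131=364,  q_6=1·16+9=25
…
a_8=1:  p_8=1·2417+364=2781,  q_8=1·166+25=191
…
a_10=1:  p_10=1·5198+2781=7979,  q_10=1·357+191=548
…
a_12=1:  p_12=1·29135+7979=37114,  q_12=1·2001+548=2549
a_13=1:  p_13=1·37114+29135=66249,  q_13=1·2549+2001=4550
fundamental: x₁=66249, y₁=4550  (since 4388930001 − 212·20702500 = 1)
k=2:  x_2 = 66249·66249+212·4550·4550 = 8777860001,  y_2 = 66249·4550+4550·66249 = 602865900

66249 4550
8777860001 602865900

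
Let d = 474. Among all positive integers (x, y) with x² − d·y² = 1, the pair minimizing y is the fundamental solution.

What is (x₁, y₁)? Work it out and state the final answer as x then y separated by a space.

d=474: √d = [21; 1,3,2,1,1,…,3,1,42] (ℓ=14, even), read p_13/q_13
step 0: (21, 1)  from 21·(1,0) + (0,1)
step 1: (22, 1)  from 1·(21,1) + (1,0)
step 2: (87, 4)  from 3·(22,1) + (21,1)
…
step 4: (283, 13)  from 1·(196,9) + (87,4)
step 5: (479, 22)  from 1·(283,13) + (196,9)
…
step 7: (5051, 232)  from 6·(762,35) + (479,22)
step 8: (5813, 267)  from 1·(5051,232) + (762,35)
step 9: (10864, 499)  from 1·(5813,267) + (5051,232)
step 10: (16677, 766)  from 1·(10864,499) + (5813,267)
step 11: (44218, 2031)  from 2·(16677,766) + (10864,499)
step 12: (149331, 6859)  from 3·(44218,2031) + (16677,766)
step 13: (193549, 8890)  from 1·(149331,6859) + (44218,2031)
→ (193549, 8890).  Check: 193549²=37461215401, 474·8890²=37461215400, difference 1.

193549 8890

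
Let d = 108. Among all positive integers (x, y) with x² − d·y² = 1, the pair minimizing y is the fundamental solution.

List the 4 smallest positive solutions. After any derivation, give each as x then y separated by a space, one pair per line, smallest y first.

√108 = [10; 2,1,1,4,1,1,2,20, …], period ℓ=8 (even) → k=7
k=0  a_k=10  p_k/q_k = 10/1
…
k=5  a_k=1  p_k/q_k = 291/28
k=6  a_k=1  p_k/q_k = 530/51
k=7  a_k=2  p_k/q_k = 1351/130
fundamental: x₁=1351, y₁=130  (since 1825201 − 108·16900 = 1)
n=2: (1351,130)∘(1351,130) = (1351·1351+108·130·130, 1351·130+130·1351) = (3650401,351260)
n=3: (3650401,351260)∘(1351,130) = (1351·3650401+108·130·351260, 1351·351260+130·3650401) = (9863382151,949104390)
n=4: (9863382151,949104390)∘(1351,130) = (1351·9863382151+108·130·949104390, 1351·949104390+130·9863382151) = (26650854921601,2564479710520)

1351 130
3650401 351260
9863382151 949104390
26650854921601 2564479710520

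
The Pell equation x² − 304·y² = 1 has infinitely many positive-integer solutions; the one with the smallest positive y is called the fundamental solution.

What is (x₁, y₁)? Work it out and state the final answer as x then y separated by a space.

57799 3315

√304 = [17; 2,3,2,1,1,1,1,1,2,3,2,34, …], period ℓ=12 (even) → k=11
i=0: a=17 ⇒ p=17, q=1
…
i=3: a=2 ⇒ p=279, q=16
i=4: a=1 ⇒ p=401, q=23
…
i=6: a=1 ⇒ p=1081, q=62
…
i=10: a=3 ⇒ p=25177, q=1444
i=11: a=2 ⇒ p=57799, q=3315
(x₁, y₁) = (57799, 3315);  57799² − 304·3315² = 1 ✓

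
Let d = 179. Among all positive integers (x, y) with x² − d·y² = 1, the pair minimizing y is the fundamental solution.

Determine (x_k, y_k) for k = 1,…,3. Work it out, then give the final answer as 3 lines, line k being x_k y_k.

√179 = [13; 2,1,1,1,3,…,1,2,26, …], period ℓ=14 (even) → k=13
k=0  a_k=13  p_k/q_k = 13/1
k=1  a_k=2  p_k/q_k = 27/2
k=2  a_k=1  p_k/q_k = 40/3
k=3  a_k=1  p_k/q_k = 67/5
k=4  a_k=1  p_k/q_k = 107/8
…
k=6  a_k=5  p_k/q_k = 2047/153
k=7  a_k=13  p_k/q_k = 26999/2018
k=8  a_k=5  p_k/q_k = 137042/10243
k=9  a_k=3  p_k/q_k = 438125/32747
k=10  a_k=1  p_k/q_k = 575167/42990
k=11  a_k=1  p_k/q_k = 1013292/75737
k=12  a_k=1  p_k/q_k = 1588459/118727
k=13  a_k=2  p_k/q_k = 4190210/313191
(x₁, y₁) = (4190210, 313191);  4190210² − 179·313191² = 1 ✓
k=2:  x_2 = 4190210·4190210+179·313191·313191 = 35115719688199,  y_2 = 4190210·313191+313191·4190210 = 2624672120220
k=3:  x_3 = 4190210·35115719688199+179·313191·2624672120220 = 294284479589372473370,  y_3 = 4190210·2624672120220+313191·35115719688199 = 21995854729733779209

4190210 313191
35115719688199 2624672120220
294284479589372473370 21995854729733779209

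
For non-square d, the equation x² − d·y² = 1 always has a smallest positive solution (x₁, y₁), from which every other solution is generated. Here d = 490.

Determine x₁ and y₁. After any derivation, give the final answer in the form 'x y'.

√490 = [22; 7,2,1,4,4,4,1,2,7,44, …], period ℓ=10 (even) → k=9
step 0: (22, 1)  from 22·(1,0) + (0,1)
step 1: (155, 7)  from 7·(22,1) + (1,0)
step 2: (332, 15)  from 2·(155,7) + (22,1)
step 3: (487, 22)  from 1·(332,15) + (155,7)
…
step 5: (9607, 434)  from 4·(2280,103) + (487,22)
step 6: (40708, 1839)  from 4·(9607,434) + (2280,103)
step 7: (50315, 2273)  from 1·(40708,1839) + (9607,434)
step 8: (141338, 6385)  from 2·(50315,2273) + (40708,1839)
step 9: (1039681, 46968)  from 7·(141338,6385) + (50315,2273)
(x₁, y₁) = (1039681, 46968);  1039681² − 490·46968² = 1 ✓

1039681 46968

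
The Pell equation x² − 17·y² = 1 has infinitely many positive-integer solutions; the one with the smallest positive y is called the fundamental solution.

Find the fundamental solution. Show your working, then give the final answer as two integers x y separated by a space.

d=17: √d = [4; 8] (ℓ=1, odd), read p_1/q_1
k=0  a_k=4  p_k/q_k = 4/1
k=1  a_k=8  p_k/q_k = 33/8
(x₁, y₁) = (33, 8);  33² − 17·8² = 1 ✓

33 8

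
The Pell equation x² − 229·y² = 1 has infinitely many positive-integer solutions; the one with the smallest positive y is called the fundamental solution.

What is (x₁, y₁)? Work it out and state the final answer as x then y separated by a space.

5848201 386460

√229 → a₀=15, period (7,1,1,7,30); ℓ=5 odd so k=9
a_0=15:  p_0=15·1+0=15,  q_0=15·0+1=1
…
a_2=1:  p_2=1·106+15=121,  q_2=1·7+1=8
a_3=1:  p_3=1·121+106=227,  q_3=1·8+7=15
…
a_5=30:  p_5=30·1710+227=51527,  q_5=30·113+15=3405
a_6=7:  p_6=7·51527+1710=362399,  q_6=7·3405+113=23948
a_7=1:  p_7=1·362399+51527=413926,  q_7=1·23948+3405=27353
a_8=1:  p_8=1·413926+362399=776325,  q_8=1·27353+23948=51301
a_9=7:  p_9=7·776325+413926=5848201,  q_9=7·51301+27353=386460
fundamental: x₁=5848201, y₁=386460  (since 34201454936401 − 229·149351331600 = 1)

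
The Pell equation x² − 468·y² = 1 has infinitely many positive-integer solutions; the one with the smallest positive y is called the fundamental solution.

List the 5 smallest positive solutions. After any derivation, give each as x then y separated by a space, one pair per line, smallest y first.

√468 = [21; 1,1,1,2,1,1,1,42, …], period ℓ=8 (even) → k=7
step 0: (21, 1)  from 21·(1,0) + (0,1)
step 1: (22, 1)  from 1·(21,1) + (1,0)
…
step 3: (65, 3)  from 1·(43,2) + (22,1)
…
step 5: (238, 11)  from 1·(173,8) + (65,3)
step 6: (411, 19)  from 1·(238,11) + (173,8)
step 7: (649, 30)  from 1·(411,19) + (238,11)
(x₁, y₁) = (649, 30);  649² − 468·30² = 1 ✓
n=2: (649,30)∘(649,30) = (649·649+468·30·30, 649·30+30·649) = (842401,38940)
n=3: (842401,38940)∘(649,30) = (649·842401+468·30·38940, 649·38940+30·842401) = (1093435849,50544090)
n=4: (1093435849,50544090)∘(649,30) = (649·1093435849+468·30·50544090, 649·50544090+30·1093435849) = (1419278889601,65606189880)
n=5: (1419278889601,65606189880)∘(649,30) = (649·1419278889601+468·30·65606189880, 649·65606189880+30·1419278889601) = (1842222905266249,85156783920150)

649 30
842401 38940
1093435849 50544090
1419278889601 65606189880
1842222905266249 85156783920150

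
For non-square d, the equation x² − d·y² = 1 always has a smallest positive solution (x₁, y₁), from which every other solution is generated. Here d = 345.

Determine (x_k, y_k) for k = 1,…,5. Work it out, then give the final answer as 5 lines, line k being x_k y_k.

√345 = [18; 1,1,2,1,6,1,2,1,1,36, …], period ℓ=10 (even) → k=9
step 0: (18, 1)  from 18·(1,0) + (0,1)
step 1: (19, 1)  from 1·(18,1) + (1,0)
step 2: (37, 2)  from 1·(19,1) + (18,1)
step 3: (93, 5)  from 2·(37,2) + (19,1)
step 4: (130, 7)  from 1·(93,5) + (37,2)
step 5: (873, 47)  from 6·(130,7) + (93,5)
step 6: (1003, 54)  from 1·(873,47) + (130,7)
…
step 8: (3882, 209)  from 1·(2879,155) + (1003,54)
step 9: (6761, 364)  from 1·(3882,209) + (2879,155)
→ (6761, 364).  Check: 6761²=45711121, 345·364²=45711120, difference 1.
(6761+364√345)^2 = 91422241 + 4922008√345
(6761+364√345)^3 = 1236211536041 + 66555391812√345
(6761+364√345)^4 = 16716052298924161 + 899962003159856√345
(6761+364√345)^5 = 226034457949840969001 + 12169286140172181020√345

6761 364
91422241 4922008
1236211536041 66555391812
16716052298924161 899962003159856
226034457949840969001 12169286140172181020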